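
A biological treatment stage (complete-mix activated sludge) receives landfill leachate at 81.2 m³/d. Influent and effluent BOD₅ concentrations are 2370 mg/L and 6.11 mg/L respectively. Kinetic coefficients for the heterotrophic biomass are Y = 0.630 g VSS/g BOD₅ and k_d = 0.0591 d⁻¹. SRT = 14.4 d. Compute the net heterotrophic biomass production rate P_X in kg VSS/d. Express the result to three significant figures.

P_X ≈ 65.3 kg VSS/d

Y_obs = Y / (1 + k_d θ_c) = 0.630 / (1 + 0.0591 × 14.4) = 0.630 / 1.851 = 0.3403.
ΔS = 2370 − 6.11 = 2364 mg/L, so the substrate removal rate is 81.2 × 2364/1000 = 191.9 kg BOD₅/d.
Net biomass production P_X = Y_obs × Q·(S₀ − S) = 0.3403 × 191.9 = 65.33 kg VSS/d.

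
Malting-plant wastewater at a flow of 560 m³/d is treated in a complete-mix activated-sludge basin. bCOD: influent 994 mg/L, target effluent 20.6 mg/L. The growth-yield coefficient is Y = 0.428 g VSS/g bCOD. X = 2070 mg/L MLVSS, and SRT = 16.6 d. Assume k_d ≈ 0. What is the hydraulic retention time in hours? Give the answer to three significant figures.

τ ≈ 80.2 h

With k_d = 0 the design equation reduces to V = Y Q (S₀−S) θ_c / X = 0.428 × 560 × (994 − 20.6) × 16.6 / 2070 = 1871 m³.
HRT = V/Q = 1871 m³ / 560 m³·d⁻¹ = 3.341 d × 24 = 80.18 h.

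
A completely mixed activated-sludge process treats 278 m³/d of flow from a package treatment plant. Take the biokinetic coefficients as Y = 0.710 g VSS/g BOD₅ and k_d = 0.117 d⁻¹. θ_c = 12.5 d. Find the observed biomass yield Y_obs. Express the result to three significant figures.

Correct the yield for decay: Y_obs = Y/(1 + k_d θ_c) = 0.710 / (1 + 0.117 × 12.5) = 0.710 / 2.463 = 0.2883.

Y_obs ≈ 0.288 g VSS/g BOD₅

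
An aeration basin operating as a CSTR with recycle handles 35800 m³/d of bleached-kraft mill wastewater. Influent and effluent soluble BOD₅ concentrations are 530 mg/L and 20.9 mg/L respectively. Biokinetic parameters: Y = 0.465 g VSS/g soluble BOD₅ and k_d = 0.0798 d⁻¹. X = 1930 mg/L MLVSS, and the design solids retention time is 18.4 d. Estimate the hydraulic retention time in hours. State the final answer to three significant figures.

Rearranging the biomass balance for a CMAS with decay, V = Y·Q·ΔS·θ_c / [X·(1+k_d θ_c)] = 0.465 × 35800 × (530 − 20.9) × 18.4 / [1930 × (1 + 0.0798 × 18.4)] = 1.56×10^8 / 4764 = 32734 m³.
Hydraulic retention time τ = V/Q = 32734 / 35800 = 0.9144 d = 21.94 h.

τ ≈ 21.9 h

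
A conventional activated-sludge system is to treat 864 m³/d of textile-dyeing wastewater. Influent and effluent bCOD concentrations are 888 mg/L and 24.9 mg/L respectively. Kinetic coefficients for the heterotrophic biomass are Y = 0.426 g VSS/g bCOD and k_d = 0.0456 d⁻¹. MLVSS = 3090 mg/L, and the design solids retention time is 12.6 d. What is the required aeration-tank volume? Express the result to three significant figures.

Steady-state biomass mass balance: V·X·(1 + k_d·θ_c) = Y·Q·(S₀ − S)·θ_c, so V = 0.426 × 864 × (888 − 24.9) × 12.6 / [3090 × (1 + 0.0456 × 12.6)] = 4×10^6 / 4865 = 822.7 m³.

V ≈ 823 m³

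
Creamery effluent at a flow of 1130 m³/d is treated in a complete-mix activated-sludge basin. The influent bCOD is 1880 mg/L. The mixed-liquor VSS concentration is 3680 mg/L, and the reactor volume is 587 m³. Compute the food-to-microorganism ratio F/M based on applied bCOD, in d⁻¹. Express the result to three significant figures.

F/M = applied load / biomass = Q·S₀/(V·X) = 1130 × 1880 / (587.0 × 3680) = 0.9834 d⁻¹.

F/M ≈ 0.983 d⁻¹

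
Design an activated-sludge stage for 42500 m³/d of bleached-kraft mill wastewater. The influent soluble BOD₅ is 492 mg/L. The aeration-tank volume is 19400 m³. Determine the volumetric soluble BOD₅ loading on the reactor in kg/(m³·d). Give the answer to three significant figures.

Volumetric loading L_v = Q·S₀ / V = 42500 × 492 g/m³ / 19400 m³ = 1078 g/(m³·d) = 1.078 kg soluble BOD₅/(m³·d).

L_v ≈ 1.08 kg soluble BOD₅/(m³·d)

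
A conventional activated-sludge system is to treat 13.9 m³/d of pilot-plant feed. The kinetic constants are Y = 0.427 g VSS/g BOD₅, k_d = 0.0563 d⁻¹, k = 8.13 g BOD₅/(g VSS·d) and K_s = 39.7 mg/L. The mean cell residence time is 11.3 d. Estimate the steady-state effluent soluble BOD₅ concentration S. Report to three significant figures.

S ≈ 1.73 mg/L

For a completely mixed reactor with recycle the Lawrence–McCarty relation gives S = K_s·(1 + k_d·θ_c) / [θ_c·(Y·k − k_d) − 1] = 39.7 × (1 + 0.0563 × 11.3) / [11.3 × (0.427 × 8.13 − 0.0563) − 1] = 64.96 / 37.59 = 1.728 mg/L.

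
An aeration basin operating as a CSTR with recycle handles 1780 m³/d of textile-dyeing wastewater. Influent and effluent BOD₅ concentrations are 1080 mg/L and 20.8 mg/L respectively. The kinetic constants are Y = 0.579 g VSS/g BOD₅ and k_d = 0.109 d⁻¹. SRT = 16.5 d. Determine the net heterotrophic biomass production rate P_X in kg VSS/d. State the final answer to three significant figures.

Observed yield with endogenous decay: Y_obs = Y / (1 + k_d·θ_c) = 0.579 / (1 + 0.109 × 16.5) = 0.579 / 2.798 = 0.2069 g VSS/g BOD₅.
Substrate removed = Q·(S₀ − S) = 1780 m³/d × (1080 − 20.8) g/m³ = 1.89×10^6 g/d = 1885 kg/d.
Net biomass production P_X = Y_obs × Q·(S₀ − S) = 0.2069 × 1885 = 390.1 kg VSS/d.

P_X ≈ 390 kg VSS/d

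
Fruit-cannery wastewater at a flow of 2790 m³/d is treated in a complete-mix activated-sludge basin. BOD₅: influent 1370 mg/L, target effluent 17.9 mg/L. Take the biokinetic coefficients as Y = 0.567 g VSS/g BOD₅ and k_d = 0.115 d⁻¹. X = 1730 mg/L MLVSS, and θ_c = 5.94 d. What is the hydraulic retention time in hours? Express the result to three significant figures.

τ ≈ 37.5 h

From the SRT design equation V = Y Q (S₀−S) θ_c / [X (1 + k_d θ_c)] = 0.567 × 2790 × (1370 − 17.9) × 5.94 / [1730 × (1 + 0.115 × 5.94)] = 1.27×10^7 / 2912 = 4363 m³.
Hydraulic retention time τ = V/Q = 4363 / 2790 = 1.564 d = 37.53 h.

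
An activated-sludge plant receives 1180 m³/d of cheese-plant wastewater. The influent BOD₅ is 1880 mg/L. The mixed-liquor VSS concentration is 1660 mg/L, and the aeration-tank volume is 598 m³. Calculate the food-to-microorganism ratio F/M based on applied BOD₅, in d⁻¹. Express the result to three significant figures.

F/M = applied load / biomass = Q·S₀/(V·X) = 1180 × 1880 / (598.0 × 1660) = 2.235 d⁻¹.

F/M ≈ 2.23 d⁻¹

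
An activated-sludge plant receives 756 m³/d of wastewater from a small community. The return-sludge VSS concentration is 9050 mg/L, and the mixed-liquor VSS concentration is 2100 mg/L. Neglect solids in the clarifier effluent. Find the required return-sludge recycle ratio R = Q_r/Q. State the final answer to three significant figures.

R ≈ 0.302

Mass balance around the secondary clarifier (neglecting effluent solids): R = X / (X_r − X) = 2100 / (9050 − 2100) = 0.3022.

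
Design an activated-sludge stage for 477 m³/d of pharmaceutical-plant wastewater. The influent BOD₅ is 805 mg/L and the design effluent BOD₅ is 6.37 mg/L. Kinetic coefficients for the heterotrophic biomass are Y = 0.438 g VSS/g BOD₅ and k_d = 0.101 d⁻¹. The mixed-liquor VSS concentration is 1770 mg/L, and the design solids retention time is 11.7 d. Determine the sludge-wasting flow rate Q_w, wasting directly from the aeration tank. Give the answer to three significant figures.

Rearranging the biomass balance for a CMAS with decay, V = Y·Q·ΔS·θ_c / [X·(1+k_d θ_c)] = 0.438 × 477 × (805 − 6.37) × 11.7 / [1770 × (1 + 0.101 × 11.7)] = 1.95×10^6 / 3862 = 505.5 m³.
For wasting at MLVSS concentration, Q_w = V/θ_c = 505.5/11.7 = 43.21 m³/d.

Q_w ≈ 43.2 m³/d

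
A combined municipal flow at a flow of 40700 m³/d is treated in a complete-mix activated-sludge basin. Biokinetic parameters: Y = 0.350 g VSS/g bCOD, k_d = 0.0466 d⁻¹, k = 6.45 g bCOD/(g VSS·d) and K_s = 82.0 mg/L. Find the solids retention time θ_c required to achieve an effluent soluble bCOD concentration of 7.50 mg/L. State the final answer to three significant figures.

θ_c ≈ 7.01 d

At the target effluent, Y k S/(K_s+S) = 0.350×6.45×7.50/89.50 = 0.1892 d⁻¹.
θ_c = 1/(μ − k_d) = 1/(0.1892 − 0.0466) = 1/0.1426 = 7.014 d.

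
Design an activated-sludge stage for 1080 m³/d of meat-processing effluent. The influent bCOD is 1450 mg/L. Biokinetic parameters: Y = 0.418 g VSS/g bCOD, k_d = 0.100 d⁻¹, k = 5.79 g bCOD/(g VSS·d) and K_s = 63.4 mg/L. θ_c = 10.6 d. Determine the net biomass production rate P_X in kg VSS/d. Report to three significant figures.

P_X ≈ 317 kg VSS/d

Effluent substrate depends only on kinetics and SRT: S = K_s(1 + k_d θ_c) / [θ_c(Yk − k_d) − 1] = 63.4 × (1 + 0.100 × 10.6) / [10.6 × (0.418 × 5.79 − 0.100) − 1] = 130.6 / 23.59 = 5.535 mg/L.
The observed yield is Y_obs = Y/(1 + k_d·θ_c) = 0.418 / (1 + 0.100 × 10.6) = 0.418 / 2.060 = 0.2029 g VSS per g bCOD removed.
Substrate removed = Q·(S₀ − S) = 1080 m³/d × (1450 − 5.54) g/m³ = 1.56×10^6 g/d = 1560 kg/d.
P_X = Y_obs · Q(S₀ − S) = 0.2029 × 1560 = 316.5 kg VSS/d.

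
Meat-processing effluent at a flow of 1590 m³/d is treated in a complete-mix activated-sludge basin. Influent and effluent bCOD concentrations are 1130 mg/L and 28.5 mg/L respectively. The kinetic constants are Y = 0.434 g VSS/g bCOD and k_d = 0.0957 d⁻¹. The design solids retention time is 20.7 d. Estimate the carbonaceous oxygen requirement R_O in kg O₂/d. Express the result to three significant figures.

Y_obs = Y / (1 + k_d θ_c) = 0.434 / (1 + 0.0957 × 20.7) = 0.434 / 2.981 = 0.1456.
Mass of bCOD removed per day: Q(S₀ − S) = 1590 × 1102 g/m³ = 1751 kg/d.
Net sludge production P_X = 0.1456 × 1751 = 255.0 kg VSS/d.
R_O = Q·ΔS − 1.42 P_X = 1751 − 362.1 = 1389 kg O₂/d.

R_O ≈ 1390 kg O₂/d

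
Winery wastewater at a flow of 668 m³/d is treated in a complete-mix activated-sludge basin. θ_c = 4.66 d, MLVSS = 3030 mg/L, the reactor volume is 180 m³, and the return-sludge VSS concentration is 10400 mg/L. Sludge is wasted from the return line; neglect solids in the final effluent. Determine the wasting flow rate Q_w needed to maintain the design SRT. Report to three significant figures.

Q_w ≈ 11.3 m³/d

Wasting from the return line (neglecting effluent solids): Q_w = V·X / (θ_c·X_r) = 180.0 × 3030 / (4.66 × 10400) = 11.25 m³/d.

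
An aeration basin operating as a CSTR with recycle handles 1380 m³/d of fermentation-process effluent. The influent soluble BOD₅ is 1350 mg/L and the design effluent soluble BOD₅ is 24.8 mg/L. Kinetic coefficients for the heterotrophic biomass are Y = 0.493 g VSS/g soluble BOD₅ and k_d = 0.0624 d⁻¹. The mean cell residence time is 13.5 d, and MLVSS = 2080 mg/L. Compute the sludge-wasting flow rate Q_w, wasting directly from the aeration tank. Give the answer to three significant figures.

Q_w ≈ 235 m³/d

From the SRT design equation V = Y Q (S₀−S) θ_c / [X (1 + k_d θ_c)] = 0.493 × 1380 × (1350 − 24.8) × 13.5 / [2080 × (1 + 0.0624 × 13.5)] = 1.22×10^7 / 3832 = 3176 m³.
Wasting from the aeration tank: Q_w = V / θ_c = 3176 / 13.5 = 235.3 m³/d.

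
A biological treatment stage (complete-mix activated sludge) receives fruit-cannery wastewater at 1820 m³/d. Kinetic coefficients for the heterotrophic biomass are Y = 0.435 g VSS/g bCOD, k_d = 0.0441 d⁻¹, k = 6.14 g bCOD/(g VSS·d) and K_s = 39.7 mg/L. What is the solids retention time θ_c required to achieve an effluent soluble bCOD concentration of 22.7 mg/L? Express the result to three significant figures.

From 1/θ_c = Y·k·S/(K_s + S) − k_d: Y·k·S/(K_s+S) = 0.435 × 6.14 × 22.7 / (39.7 + 22.7) = 0.9716 d⁻¹.
Then 1/θ_c = μ − k_d = 0.9716 − 0.0441 = 0.9275 d⁻¹, giving θ_c = 1.078 d.

θ_c ≈ 1.08 d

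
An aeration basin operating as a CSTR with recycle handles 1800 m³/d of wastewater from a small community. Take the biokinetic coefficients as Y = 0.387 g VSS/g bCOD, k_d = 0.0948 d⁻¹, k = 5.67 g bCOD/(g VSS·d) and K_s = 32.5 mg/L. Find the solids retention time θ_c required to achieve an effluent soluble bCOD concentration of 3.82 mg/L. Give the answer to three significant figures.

θ_c ≈ 7.35 d

From 1/θ_c = Y·k·S/(K_s + S) − k_d: Y·k·S/(K_s+S) = 0.387 × 5.67 × 3.82 / (32.5 + 3.82) = 0.2308 d⁻¹.
Then 1/θ_c = μ − k_d = 0.2308 − 0.0948 = 0.1360 d⁻¹, giving θ_c = 7.354 d.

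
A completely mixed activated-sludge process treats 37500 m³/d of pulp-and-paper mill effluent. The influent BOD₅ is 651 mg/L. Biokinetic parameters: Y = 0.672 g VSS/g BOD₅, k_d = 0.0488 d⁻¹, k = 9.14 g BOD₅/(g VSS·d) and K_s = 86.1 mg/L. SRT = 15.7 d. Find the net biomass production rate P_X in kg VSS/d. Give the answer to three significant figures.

P_X ≈ 9270 kg VSS/d

Effluent substrate depends only on kinetics and SRT: S = K_s(1 + k_d θ_c) / [θ_c(Yk − k_d) − 1] = 86.1 × (1 + 0.0488 × 15.7) / [15.7 × (0.672 × 9.14 − 0.0488) − 1] = 152.1 / 94.66 = 1.606 mg/L.
Y_obs = Y / (1 + k_d θ_c) = 0.672 / (1 + 0.0488 × 15.7) = 0.672 / 1.766 = 0.3805.
Q·(S₀ − S) = 37500 × (651 − 1.61) × 10⁻³ = 24352 kg/d removed.
P_X = Y_obs · Q(S₀ − S) = 0.3805 × 24352 = 9266 kg VSS/d.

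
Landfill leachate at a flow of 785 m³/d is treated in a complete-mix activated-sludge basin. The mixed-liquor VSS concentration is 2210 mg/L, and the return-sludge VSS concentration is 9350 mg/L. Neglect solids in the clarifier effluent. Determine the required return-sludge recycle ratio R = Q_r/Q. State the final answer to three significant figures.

Mass balance around the secondary clarifier (neglecting effluent solids): R = X / (X_r − X) = 2210 / (9350 − 2210) = 0.3095.

R ≈ 0.310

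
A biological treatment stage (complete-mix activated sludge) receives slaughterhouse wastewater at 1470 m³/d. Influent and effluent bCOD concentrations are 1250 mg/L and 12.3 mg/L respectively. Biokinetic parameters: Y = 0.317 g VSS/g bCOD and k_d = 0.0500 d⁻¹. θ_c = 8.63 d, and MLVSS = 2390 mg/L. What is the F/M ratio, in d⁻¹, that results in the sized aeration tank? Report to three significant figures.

F/M ≈ 0.528 d⁻¹

From the SRT design equation V = Y Q (S₀−S) θ_c / [X (1 + k_d θ_c)] = 0.317 × 1470 × (1250 − 12.3) × 8.63 / [2390 × (1 + 0.0500 × 8.63)] = 4.98×10^6 / 3421 = 1455 m³.
F/M = applied load / biomass = Q·S₀/(V·X) = 1470 × 1250 / (1455 × 2390) = 0.5285 d⁻¹.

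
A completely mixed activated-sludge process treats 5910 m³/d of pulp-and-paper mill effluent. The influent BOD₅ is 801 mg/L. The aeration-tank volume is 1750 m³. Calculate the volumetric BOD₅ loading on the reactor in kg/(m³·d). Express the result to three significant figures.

Applied BOD₅ load per unit volume = Q·S₀/V = (5910 × 801/1000)/1750 = 2.705 kg BOD₅·m⁻³·d⁻¹.

L_v ≈ 2.71 kg BOD₅/(m³·d)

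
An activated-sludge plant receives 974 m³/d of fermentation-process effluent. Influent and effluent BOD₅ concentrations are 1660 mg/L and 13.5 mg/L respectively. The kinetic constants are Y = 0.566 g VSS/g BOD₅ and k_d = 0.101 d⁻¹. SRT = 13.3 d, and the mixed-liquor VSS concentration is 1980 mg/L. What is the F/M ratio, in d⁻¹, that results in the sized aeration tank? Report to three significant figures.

F/M ≈ 0.314 d⁻¹

From the SRT design equation V = Y Q (S₀−S) θ_c / [X (1 + k_d θ_c)] = 0.566 × 974 × (1660 − 13.5) × 13.3 / [1980 × (1 + 0.101 × 13.3)] = 1.21×10^7 / 4640 = 2602 m³.
F/M = applied load / biomass = Q·S₀/(V·X) = 974 × 1660 / (2602 × 1980) = 0.3138 d⁻¹.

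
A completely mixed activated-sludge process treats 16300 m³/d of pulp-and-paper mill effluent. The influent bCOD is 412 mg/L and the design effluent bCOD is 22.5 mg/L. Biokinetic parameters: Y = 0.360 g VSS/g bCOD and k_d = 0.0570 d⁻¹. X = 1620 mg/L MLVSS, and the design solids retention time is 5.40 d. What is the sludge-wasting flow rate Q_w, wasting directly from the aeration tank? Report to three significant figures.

Q_w ≈ 1080 m³/d

Rearranging the biomass balance for a CMAS with decay, V = Y·Q·ΔS·θ_c / [X·(1+k_d θ_c)] = 0.360 × 16300 × (412 − 22.5) × 5.40 / [1620 × (1 + 0.0570 × 5.40)] = 1.23×10^7 / 2119 = 5826 m³.
Wasting from the aeration tank: Q_w = V / θ_c = 5826 / 5.40 = 1079 m³/d.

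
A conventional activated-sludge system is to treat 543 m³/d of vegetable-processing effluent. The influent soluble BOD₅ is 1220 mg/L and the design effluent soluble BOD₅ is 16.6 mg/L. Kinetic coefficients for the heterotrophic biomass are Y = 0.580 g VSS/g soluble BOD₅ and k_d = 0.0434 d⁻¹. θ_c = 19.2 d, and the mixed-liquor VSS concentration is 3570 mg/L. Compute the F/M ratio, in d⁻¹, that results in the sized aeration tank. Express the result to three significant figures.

Rearranging the biomass balance for a CMAS with decay, V = Y·Q·ΔS·θ_c / [X·(1+k_d θ_c)] = 0.580 × 543 × (1220 − 16.6) × 19.2 / [3570 × (1 + 0.0434 × 19.2)] = 7.28×10^6 / 6545 = 1112 m³.
F/M = applied load / biomass = Q·S₀/(V·X) = 543 × 1220 / (1112 × 3570) = 0.1669 d⁻¹.

F/M ≈ 0.167 d⁻¹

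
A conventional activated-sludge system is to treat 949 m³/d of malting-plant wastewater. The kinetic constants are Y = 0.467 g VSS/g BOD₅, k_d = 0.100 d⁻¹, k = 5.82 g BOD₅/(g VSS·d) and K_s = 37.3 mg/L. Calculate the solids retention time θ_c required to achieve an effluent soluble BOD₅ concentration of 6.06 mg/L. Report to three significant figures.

At the target effluent, Y k S/(K_s+S) = 0.467×5.82×6.06/43.36 = 0.3799 d⁻¹.
1/θ_c = 0.3799 − 0.100 = 0.2799 d⁻¹, so θ_c = 3.573 d.

θ_c ≈ 3.57 d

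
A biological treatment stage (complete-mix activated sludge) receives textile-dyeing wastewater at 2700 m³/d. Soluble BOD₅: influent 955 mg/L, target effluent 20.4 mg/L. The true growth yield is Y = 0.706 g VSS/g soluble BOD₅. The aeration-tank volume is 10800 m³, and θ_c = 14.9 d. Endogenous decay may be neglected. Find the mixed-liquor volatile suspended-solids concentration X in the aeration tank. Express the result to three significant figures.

Without decay, X = Y Q (S₀−S) θ_c / V = 0.706 × 2700 × (955 − 20.4) × 14.9 / 10800 = 2458 mg/L.

X ≈ 2460 mg/L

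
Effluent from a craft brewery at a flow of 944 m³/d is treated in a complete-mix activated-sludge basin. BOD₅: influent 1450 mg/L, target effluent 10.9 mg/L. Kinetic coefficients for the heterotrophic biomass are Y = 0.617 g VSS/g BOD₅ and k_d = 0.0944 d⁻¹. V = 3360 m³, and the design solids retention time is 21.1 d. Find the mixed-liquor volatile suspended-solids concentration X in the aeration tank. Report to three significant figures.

X ≈ 1760 mg/L

X = Y·Q·ΔS·θ_c / [V·(1 + k_d θ_c)] = 0.617 × 944 × (1450 − 10.9) × 21.1 / [3360 × (1 + 0.0944 × 21.1)] = 1759 mg/L.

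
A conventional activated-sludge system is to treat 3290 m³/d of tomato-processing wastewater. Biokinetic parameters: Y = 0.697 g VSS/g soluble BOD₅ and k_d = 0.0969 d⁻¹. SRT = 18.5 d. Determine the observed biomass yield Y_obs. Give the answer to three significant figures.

Y_obs ≈ 0.250 g VSS/g soluble BOD₅

Observed yield with endogenous decay: Y_obs = Y / (1 + k_d·θ_c) = 0.697 / (1 + 0.0969 × 18.5) = 0.697 / 2.793 = 0.2496 g VSS/g soluble BOD₅.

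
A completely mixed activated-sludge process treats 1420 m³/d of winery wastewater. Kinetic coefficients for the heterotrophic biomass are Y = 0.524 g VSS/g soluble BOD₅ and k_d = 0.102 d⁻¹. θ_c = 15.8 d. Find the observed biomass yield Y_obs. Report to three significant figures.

Y_obs = Y / (1 + k_d θ_c) = 0.524 / (1 + 0.102 × 15.8) = 0.524 / 2.612 = 0.2006.

Y_obs ≈ 0.201 g VSS/g soluble BOD₅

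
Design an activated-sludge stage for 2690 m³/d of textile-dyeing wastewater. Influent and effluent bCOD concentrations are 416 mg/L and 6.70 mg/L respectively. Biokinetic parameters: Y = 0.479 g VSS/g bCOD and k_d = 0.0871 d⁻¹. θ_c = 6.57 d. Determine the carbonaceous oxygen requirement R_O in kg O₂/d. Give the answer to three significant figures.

R_O ≈ 625 kg O₂/d

Observed yield with endogenous decay: Y_obs = Y / (1 + k_d·θ_c) = 0.479 / (1 + 0.0871 × 6.57) = 0.479 / 1.572 = 0.3047 g VSS/g bCOD.
Q·(S₀ − S) = 2690 × (416 − 6.70) × 10⁻³ = 1101 kg/d removed.
Biomass synthesised: P_X = Y_obs × 1101 = 335.4 kg VSS/d.
Carbonaceous O₂ demand = substrate oxidised − cell-mass equivalent = 1101 − 1.42 × 335.4 = 624.7 kg O₂/d.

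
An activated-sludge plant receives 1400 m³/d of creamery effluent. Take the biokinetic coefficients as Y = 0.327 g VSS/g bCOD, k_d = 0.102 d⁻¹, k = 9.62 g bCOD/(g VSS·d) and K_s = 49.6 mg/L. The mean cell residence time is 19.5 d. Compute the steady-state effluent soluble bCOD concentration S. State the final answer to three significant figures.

S ≈ 2.54 mg/L

Effluent substrate depends only on kinetics and SRT: S = K_s(1 + k_d θ_c) / [θ_c(Yk − k_d) − 1] = 49.6 × (1 + 0.102 × 19.5) / [19.5 × (0.327 × 9.62 − 0.102) − 1] = 148.3 / 58.35 = 2.541 mg/L.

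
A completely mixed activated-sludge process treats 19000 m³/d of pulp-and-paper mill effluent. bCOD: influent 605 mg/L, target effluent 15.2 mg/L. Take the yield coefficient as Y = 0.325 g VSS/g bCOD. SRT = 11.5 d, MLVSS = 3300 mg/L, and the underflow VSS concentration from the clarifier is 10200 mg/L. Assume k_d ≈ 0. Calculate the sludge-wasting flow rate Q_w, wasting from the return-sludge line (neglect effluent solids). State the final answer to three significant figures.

Q_w ≈ 357 m³/d

With k_d = 0 the design equation reduces to V = Y Q (S₀−S) θ_c / X = 0.325 × 19000 × (605 − 15.2) × 11.5 / 3300 = 12692 m³.
Wasting from the return line (neglecting effluent solids): Q_w = V·X / (θ_c·X_r) = 12692 × 3300 / (11.5 × 10200) = 357.1 m³/d.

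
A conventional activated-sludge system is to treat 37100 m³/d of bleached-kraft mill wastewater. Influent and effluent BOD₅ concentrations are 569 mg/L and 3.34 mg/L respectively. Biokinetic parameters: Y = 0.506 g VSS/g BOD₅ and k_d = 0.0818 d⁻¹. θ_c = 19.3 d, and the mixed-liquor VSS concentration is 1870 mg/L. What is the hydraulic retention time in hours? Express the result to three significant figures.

τ ≈ 27.5 h

Steady-state biomass mass balance: V·X·(1 + k_d·θ_c) = Y·Q·(S₀ − S)·θ_c, so V = 0.506 × 37100 × (569 − 3.34) × 19.3 / [1870 × (1 + 0.0818 × 19.3)] = 2.05×10^8 / 4822 = 42500 m³.
Hydraulic retention time τ = V/Q = 42500 / 37100 = 1.146 d = 27.49 h.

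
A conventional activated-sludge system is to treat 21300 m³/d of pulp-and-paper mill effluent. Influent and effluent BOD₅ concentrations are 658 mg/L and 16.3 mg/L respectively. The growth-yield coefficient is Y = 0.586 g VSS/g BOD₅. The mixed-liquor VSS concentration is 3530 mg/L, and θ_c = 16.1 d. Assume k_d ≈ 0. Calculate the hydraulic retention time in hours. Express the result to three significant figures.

V·X = Y·Q·ΔS·θ_c gives V = 0.586 × 21300 × (658 − 16.3) × 16.1 / 3530 = 36531 m³.
HRT = V/Q = 36531 m³ / 21300 m³·d⁻¹ = 1.715 d × 24 = 41.16 h.

τ ≈ 41.2 h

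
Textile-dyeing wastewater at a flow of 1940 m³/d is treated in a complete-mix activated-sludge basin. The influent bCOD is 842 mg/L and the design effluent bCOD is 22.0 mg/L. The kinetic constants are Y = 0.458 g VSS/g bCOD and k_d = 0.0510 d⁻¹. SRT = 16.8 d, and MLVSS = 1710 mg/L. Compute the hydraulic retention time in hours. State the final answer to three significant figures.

Steady-state biomass mass balance: V·X·(1 + k_d·θ_c) = Y·Q·(S₀ − S)·θ_c, so V = 0.458 × 1940 × (842 − 22.0) × 16.8 / [1710 × (1 + 0.0510 × 16.8)] = 1.22×10^7 / 3175 = 3855 m³.
τ = V/Q = 3855/1940 = 1.987 d, or 47.69 h.

τ ≈ 47.7 h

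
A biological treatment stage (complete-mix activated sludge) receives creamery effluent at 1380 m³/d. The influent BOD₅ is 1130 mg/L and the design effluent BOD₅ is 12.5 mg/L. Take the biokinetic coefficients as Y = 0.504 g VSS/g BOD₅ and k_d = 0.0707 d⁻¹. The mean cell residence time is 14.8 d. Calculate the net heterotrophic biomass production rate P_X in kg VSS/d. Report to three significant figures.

P_X ≈ 380 kg VSS/d

Y_obs = Y / (1 + k_d θ_c) = 0.504 / (1 + 0.0707 × 14.8) = 0.504 / 2.046 = 0.2463.
ΔS = 1130 − 12.5 = 1118 mg/L, so the substrate removal rate is 1380 × 1118/1000 = 1542 kg BOD₅/d.
Net biomass production P_X = Y_obs × Q·(S₀ − S) = 0.2463 × 1542 = 379.8 kg VSS/d.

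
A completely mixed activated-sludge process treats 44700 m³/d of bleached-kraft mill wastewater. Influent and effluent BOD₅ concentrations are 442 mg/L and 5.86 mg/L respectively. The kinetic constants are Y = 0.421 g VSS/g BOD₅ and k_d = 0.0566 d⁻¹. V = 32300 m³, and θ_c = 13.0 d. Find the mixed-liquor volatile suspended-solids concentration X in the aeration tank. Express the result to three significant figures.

Solving the biomass balance for X: X = Y Q (S₀−S) θ_c / [V (1+k_d θ_c)] = 0.421 × 44700 × (442 − 5.86) × 13.0 / [32300 × (1 + 0.0566 × 13.0)] = 1903 mg/L.

X ≈ 1900 mg/L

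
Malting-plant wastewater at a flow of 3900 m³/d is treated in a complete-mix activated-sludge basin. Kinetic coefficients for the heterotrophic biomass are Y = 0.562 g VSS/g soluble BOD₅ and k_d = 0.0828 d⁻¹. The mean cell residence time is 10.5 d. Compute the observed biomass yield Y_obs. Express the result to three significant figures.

Y_obs ≈ 0.301 g VSS/g soluble BOD₅

The observed yield is Y_obs = Y/(1 + k_d·θ_c) = 0.562 / (1 + 0.0828 × 10.5) = 0.562 / 1.869 = 0.3006 g VSS per g soluble BOD₅ removed.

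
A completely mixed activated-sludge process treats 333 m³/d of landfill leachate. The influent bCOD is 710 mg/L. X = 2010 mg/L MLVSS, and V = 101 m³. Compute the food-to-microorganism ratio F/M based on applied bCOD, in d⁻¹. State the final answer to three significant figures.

F/M = Q·S₀ / (V·X) = 333 × 710 / (101.0 × 2010) = 1.165 g bCOD·(g VSS·d)⁻¹.

F/M ≈ 1.16 d⁻¹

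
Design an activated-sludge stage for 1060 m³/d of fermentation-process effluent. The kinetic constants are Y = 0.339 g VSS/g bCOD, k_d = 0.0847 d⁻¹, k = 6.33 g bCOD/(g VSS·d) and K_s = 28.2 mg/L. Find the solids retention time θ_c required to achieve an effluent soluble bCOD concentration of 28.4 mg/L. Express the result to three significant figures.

θ_c ≈ 1.01 d

From 1/θ_c = Y·k·S/(K_s + S) − k_d: Y·k·S/(K_s+S) = 0.339 × 6.33 × 28.4 / (28.2 + 28.4) = 1.077 d⁻¹.
1/θ_c = 1.077 − 0.0847 = 0.9920 d⁻¹, so θ_c = 1.008 d.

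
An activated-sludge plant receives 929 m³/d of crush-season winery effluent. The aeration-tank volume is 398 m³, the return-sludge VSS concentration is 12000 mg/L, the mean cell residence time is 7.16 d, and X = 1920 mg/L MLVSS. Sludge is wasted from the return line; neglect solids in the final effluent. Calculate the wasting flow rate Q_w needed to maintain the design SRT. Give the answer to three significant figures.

Wasting from the return line (neglecting effluent solids): Q_w = V·X / (θ_c·X_r) = 398.0 × 1920 / (7.16 × 12000) = 8.894 m³/d.

Q_w ≈ 8.89 m³/d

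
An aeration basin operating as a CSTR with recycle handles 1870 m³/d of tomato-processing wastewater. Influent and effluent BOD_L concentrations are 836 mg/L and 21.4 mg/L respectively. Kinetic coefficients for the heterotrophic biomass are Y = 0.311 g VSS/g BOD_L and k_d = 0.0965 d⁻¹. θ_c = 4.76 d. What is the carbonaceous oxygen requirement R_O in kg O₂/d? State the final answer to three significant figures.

R_O ≈ 1060 kg O₂/d

Observed yield with endogenous decay: Y_obs = Y / (1 + k_d·θ_c) = 0.311 / (1 + 0.0965 × 4.76) = 0.311 / 1.459 = 0.2131 g VSS/g BOD_L.
Mass of BOD_L removed per day: Q(S₀ − S) = 1870 × 814.6 g/m³ = 1523 kg/d.
Biomass synthesised: P_X = Y_obs × 1523 = 324.6 kg VSS/d.
Carbonaceous O₂ demand = substrate oxidised − cell-mass equivalent = 1523 − 1.42 × 324.6 = 1062 kg O₂/d.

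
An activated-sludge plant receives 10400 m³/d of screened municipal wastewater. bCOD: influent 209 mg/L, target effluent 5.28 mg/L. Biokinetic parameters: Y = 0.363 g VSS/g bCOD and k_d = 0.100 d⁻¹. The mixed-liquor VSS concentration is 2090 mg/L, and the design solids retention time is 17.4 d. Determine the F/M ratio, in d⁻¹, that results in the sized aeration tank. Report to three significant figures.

F/M ≈ 0.445 d⁻¹

Steady-state biomass mass balance: V·X·(1 + k_d·θ_c) = Y·Q·(S₀ − S)·θ_c, so V = 0.363 × 10400 × (209 − 5.28) × 17.4 / [2090 × (1 + 0.100 × 17.4)] = 1.34×10^7 / 5727 = 2337 m³.
Food-to-microorganism ratio F/M = Q S₀ / (V X) = 10400 × 209 / (2337 × 2090) = 0.4450 d⁻¹.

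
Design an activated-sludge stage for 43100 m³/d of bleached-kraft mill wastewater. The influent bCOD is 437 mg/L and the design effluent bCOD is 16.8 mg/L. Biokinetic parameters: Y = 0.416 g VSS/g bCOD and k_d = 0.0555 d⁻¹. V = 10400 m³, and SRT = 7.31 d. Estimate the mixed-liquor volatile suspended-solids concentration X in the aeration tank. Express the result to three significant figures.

From V·X·(1 + k_d·θ_c) = Y·Q·(S₀ − S)·θ_c: X = 0.416 × 43100 × (437 − 16.8) × 7.31 / [10400 × (1 + 0.0555 × 7.31)] = 3767 mg/L.

X ≈ 3770 mg/L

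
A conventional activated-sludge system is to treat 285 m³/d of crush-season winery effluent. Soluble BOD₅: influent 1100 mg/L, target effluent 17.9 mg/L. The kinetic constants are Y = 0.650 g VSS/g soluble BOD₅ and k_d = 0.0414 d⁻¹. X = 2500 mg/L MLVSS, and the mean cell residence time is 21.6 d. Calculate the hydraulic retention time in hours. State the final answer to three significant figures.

τ ≈ 77.0 h

Steady-state biomass mass balance: V·X·(1 + k_d·θ_c) = Y·Q·(S₀ − S)·θ_c, so V = 0.650 × 285 × (1100 − 17.9) × 21.6 / [2500 × (1 + 0.0414 × 21.6)] = 4.33×10^6 / 4736 = 914.3 m³.
Hydraulic retention time τ = V/Q = 914.3 / 285 = 3.208 d = 77.00 h.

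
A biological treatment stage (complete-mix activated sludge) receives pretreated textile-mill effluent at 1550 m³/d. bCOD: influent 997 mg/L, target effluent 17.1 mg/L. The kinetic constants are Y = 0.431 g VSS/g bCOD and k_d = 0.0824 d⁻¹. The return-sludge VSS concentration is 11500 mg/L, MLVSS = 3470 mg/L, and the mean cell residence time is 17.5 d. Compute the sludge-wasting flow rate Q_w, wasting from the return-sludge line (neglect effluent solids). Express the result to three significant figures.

From the SRT design equation V = Y Q (S₀−S) θ_c / [X (1 + k_d θ_c)] = 0.431 × 1550 × (997 − 17.1) × 17.5 / [3470 × (1 + 0.0824 × 17.5)] = 1.15×10^7 / 8474 = 1352 m³.
θ_c = V·X/(Q_w·X_r) when wasting from the recycle, so Q_w = V·X/(θ_c·X_r) = 1352 × 3470 / (17.5 × 11500) = 23.31 m³/d.

Q_w ≈ 23.3 m³/d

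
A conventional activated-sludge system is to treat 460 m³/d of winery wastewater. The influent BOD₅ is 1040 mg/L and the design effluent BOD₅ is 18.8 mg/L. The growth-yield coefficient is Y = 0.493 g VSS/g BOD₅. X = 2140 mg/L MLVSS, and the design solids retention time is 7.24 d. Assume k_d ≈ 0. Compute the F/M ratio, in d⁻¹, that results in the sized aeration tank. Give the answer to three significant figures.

F/M ≈ 0.285 d⁻¹

Biomass mass balance (decay neglected): V·X = Y·Q·(S₀ − S)·θ_c, so V = 0.493 × 460 × (1040 − 18.8) × 7.24 / 2140 = 783.5 m³.
F/M = Q·S₀ / (V·X) = 460 × 1040 / (783.5 × 2140) = 0.2853 g BOD₅·(g VSS·d)⁻¹.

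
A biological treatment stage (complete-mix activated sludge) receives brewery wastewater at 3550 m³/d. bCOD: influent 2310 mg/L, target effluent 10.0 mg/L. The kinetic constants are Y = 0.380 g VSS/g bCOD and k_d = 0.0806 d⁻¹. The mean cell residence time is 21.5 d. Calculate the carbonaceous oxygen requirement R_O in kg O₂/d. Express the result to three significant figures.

R_O ≈ 6550 kg O₂/d

The observed yield is Y_obs = Y/(1 + k_d·θ_c) = 0.380 / (1 + 0.0806 × 21.5) = 0.380 / 2.733 = 0.1390 g VSS per g bCOD removed.
Mass of bCOD removed per day: Q(S₀ − S) = 3550 × 2300 g/m³ = 8165 kg/d.
Biomass synthesised: P_X = Y_obs × 8165 = 1135 kg VSS/d.
R_O = Q·(S₀ − S) − 1.42·P_X = 8165 − 1.42 × 1135 = 6553 kg O₂/d.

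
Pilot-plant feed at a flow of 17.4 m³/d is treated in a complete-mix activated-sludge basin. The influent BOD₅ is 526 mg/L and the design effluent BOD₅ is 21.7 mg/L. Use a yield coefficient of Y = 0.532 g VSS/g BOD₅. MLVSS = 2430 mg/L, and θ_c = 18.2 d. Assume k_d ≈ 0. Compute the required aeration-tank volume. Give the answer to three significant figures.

V ≈ 35.0 m³

With k_d = 0 the design equation reduces to V = Y Q (S₀−S) θ_c / X = 0.532 × 17.4 × (526 − 21.7) × 18.2 / 2430 = 34.96 m³.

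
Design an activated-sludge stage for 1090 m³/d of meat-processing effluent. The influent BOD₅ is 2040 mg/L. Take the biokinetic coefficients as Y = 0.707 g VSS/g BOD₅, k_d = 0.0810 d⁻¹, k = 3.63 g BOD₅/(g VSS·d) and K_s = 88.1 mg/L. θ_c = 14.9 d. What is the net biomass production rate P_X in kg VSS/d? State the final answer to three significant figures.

P_X ≈ 710 kg VSS/d

From the Monod/SRT balance for a CMAS, S = K_s·(1+k_d θ_c)/[θ_c·(Y k − k_d) − 1] = 88.1 × (1 + 0.0810 × 14.9) / [14.9 × (0.707 × 3.63 − 0.0810) − 1] = 194.4 / 36.03 = 5.396 mg/L.
Correct the yield for decay: Y_obs = Y/(1 + k_d θ_c) = 0.707 / (1 + 0.0810 × 14.9) = 0.707 / 2.207 = 0.3204.
Mass of BOD₅ removed per day: Q(S₀ − S) = 1090 × 2035 g/m³ = 2218 kg/d.
So the net sludge growth is P_X = 0.3204 × 2218 = 710.5 kg VSS/d.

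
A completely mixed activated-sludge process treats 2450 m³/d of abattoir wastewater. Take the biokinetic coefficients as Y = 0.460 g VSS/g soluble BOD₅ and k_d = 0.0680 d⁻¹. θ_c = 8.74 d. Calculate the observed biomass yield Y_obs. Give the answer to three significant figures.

The observed yield is Y_obs = Y/(1 + k_d·θ_c) = 0.460 / (1 + 0.0680 × 8.74) = 0.460 / 1.594 = 0.2885 g VSS per g soluble BOD₅ removed.

Y_obs ≈ 0.289 g VSS/g soluble BOD₅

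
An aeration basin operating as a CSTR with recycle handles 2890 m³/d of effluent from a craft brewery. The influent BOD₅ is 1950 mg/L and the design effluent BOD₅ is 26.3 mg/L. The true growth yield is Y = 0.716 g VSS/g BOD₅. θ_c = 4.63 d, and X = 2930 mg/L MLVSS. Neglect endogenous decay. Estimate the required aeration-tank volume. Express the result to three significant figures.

With k_d = 0 the design equation reduces to V = Y Q (S₀−S) θ_c / X = 0.716 × 2890 × (1950 − 26.3) × 4.63 / 2930 = 6290 m³.

V ≈ 6290 m³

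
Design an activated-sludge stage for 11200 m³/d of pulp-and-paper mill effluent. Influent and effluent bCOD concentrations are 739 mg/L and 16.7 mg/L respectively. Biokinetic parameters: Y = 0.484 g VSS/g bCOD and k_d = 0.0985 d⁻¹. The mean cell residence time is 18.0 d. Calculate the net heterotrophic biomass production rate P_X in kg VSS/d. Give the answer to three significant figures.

P_X ≈ 1410 kg VSS/d

Observed yield with endogenous decay: Y_obs = Y / (1 + k_d·θ_c) = 0.484 / (1 + 0.0985 × 18.0) = 0.484 / 2.773 = 0.1745 g VSS/g bCOD.
ΔS = 739 − 16.7 = 722.3 mg/L, so the substrate removal rate is 11200 × 722.3/1000 = 8090 kg bCOD/d.
Biomass produced: P_X = Y_obs·Q·ΔS = 0.1745 × 8090 ≈ 1412 kg VSS/d.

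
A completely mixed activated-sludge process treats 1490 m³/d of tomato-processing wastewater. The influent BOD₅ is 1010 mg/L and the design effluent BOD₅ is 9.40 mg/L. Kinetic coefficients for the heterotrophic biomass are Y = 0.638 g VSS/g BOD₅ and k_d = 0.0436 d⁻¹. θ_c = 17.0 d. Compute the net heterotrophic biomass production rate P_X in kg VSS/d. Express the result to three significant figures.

The observed yield is Y_obs = Y/(1 + k_d·θ_c) = 0.638 / (1 + 0.0436 × 17.0) = 0.638 / 1.741 = 0.3664 g VSS per g BOD₅ removed.
Substrate removed = Q·(S₀ − S) = 1490 m³/d × (1010 − 9.40) g/m³ = 1.49×10^6 g/d = 1491 kg/d.
P_X = Y_obs · Q(S₀ − S) = 0.3664 × 1491 = 546.3 kg VSS/d.

P_X ≈ 546 kg VSS/d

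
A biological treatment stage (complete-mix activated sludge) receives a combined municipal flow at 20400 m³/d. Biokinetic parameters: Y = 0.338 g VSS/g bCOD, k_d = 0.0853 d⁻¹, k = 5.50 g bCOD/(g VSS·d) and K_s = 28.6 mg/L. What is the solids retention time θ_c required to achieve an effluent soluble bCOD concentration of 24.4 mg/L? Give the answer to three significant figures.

θ_c ≈ 1.30 d

From 1/θ_c = Y·k·S/(K_s + S) − k_d: Y·k·S/(K_s+S) = 0.338 × 5.50 × 24.4 / (28.6 + 24.4) = 0.8558 d⁻¹.
θ_c = 1/(μ − k_d) = 1/(0.8558 − 0.0853) = 1/0.7705 = 1.298 d.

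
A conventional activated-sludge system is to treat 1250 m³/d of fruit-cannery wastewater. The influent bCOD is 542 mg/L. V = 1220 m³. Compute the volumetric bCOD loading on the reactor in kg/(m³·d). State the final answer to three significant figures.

Applied bCOD load per unit volume = Q·S₀/V = (1250 × 542/1000)/1220 = 0.5553 kg bCOD·m⁻³·d⁻¹.

L_v ≈ 0.555 kg bCOD/(m³·d)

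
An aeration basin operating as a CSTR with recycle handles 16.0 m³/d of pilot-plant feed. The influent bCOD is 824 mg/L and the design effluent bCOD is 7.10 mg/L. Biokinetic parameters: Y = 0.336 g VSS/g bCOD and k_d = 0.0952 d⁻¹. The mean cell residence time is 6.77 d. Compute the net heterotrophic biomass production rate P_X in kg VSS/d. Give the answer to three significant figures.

P_X ≈ 2.67 kg VSS/d

Observed yield with endogenous decay: Y_obs = Y / (1 + k_d·θ_c) = 0.336 / (1 + 0.0952 × 6.77) = 0.336 / 1.645 = 0.2043 g VSS/g bCOD.
ΔS = 824 − 7.10 = 816.9 mg/L, so the substrate removal rate is 16.0 × 816.9/1000 = 13.07 kg bCOD/d.
P_X = Y_obs · Q(S₀ − S) = 0.2043 × 13.07 = 2.671 kg VSS/d.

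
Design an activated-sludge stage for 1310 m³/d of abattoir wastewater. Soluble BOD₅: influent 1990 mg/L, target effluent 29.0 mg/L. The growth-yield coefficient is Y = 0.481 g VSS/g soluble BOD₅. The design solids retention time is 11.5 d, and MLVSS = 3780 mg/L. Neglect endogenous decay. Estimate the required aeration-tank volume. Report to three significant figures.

V·X = Y·Q·ΔS·θ_c gives V = 0.481 × 1310 × (1990 − 29.0) × 11.5 / 3780 = 3759 m³.

V ≈ 3760 m³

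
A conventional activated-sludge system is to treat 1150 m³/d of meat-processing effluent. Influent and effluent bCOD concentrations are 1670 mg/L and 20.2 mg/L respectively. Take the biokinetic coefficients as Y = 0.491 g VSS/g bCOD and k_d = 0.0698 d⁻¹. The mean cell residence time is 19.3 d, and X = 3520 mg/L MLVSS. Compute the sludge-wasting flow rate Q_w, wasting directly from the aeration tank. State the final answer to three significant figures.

Q_w ≈ 113 m³/d

From the SRT design equation V = Y Q (S₀−S) θ_c / [X (1 + k_d θ_c)] = 0.491 × 1150 × (1670 − 20.2) × 19.3 / [3520 × (1 + 0.0698 × 19.3)] = 1.8×10^7 / 8262 = 2176 m³.
With mixed-liquor wasting, θ_c = V/Q_w, so Q_w = V/θ_c = 2176/19.3 = 112.8 m³/d.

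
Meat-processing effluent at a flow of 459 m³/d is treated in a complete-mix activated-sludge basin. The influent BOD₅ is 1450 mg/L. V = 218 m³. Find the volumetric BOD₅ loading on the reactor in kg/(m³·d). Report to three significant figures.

Applied BOD₅ load per unit volume = Q·S₀/V = (459 × 1450/1000)/218.0 = 3.053 kg BOD₅·m⁻³·d⁻¹.

L_v ≈ 3.05 kg BOD₅/(m³·d)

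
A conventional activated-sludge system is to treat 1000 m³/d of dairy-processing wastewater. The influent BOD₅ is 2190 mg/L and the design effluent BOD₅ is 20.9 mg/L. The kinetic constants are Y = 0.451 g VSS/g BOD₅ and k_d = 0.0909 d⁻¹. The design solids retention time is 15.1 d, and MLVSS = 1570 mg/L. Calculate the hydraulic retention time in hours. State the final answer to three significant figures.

From the SRT design equation V = Y Q (S₀−S) θ_c / [X (1 + k_d θ_c)] = 0.451 × 1000 × (2190 − 20.9) × 15.1 / [1570 × (1 + 0.0909 × 15.1)] = 1.48×10^7 / 3725 = 3966 m³.
Hydraulic retention time τ = V/Q = 3966 / 1000 = 3.966 d = 95.17 h.

τ ≈ 95.2 h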